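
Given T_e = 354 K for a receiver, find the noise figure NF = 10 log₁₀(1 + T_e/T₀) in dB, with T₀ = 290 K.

F = 1 + T_e/T₀ = 1 + 354/290 = 2.22069
NF = 10 log₁₀(2.22069) = 3.46 dB

3.46 dB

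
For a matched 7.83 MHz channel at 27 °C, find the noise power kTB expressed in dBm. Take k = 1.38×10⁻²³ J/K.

T = 27 °C + 273.15 = 300.15 K
P_n = kTB = 1.38×10⁻²³ × 300.15 × 7.83×10⁶ = 3.24×10⁻¹⁴ W
In dBm: 10 log₁₀(3.24×10⁻¹⁴ / 10⁻³) = −104.9 dBm

−104.9 dBm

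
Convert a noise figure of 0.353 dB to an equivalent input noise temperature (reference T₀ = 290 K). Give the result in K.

F = 10^(0.353/10) = 1.08468
T_e = (F − 1)·T₀ = (1.08468 − 1) × 290 = 24.6 K

24.6 K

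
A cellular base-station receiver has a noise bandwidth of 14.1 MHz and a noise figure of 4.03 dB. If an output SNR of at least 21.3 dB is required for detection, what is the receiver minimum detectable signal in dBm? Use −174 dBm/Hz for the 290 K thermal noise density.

−77.2 dBm

Sensitivity = −174 + 10 log₁₀(B) + NF + SNR_min
= −174 + 71.49 + 4.03 + 21.3
= −77.18 dBm → −77.2 dBm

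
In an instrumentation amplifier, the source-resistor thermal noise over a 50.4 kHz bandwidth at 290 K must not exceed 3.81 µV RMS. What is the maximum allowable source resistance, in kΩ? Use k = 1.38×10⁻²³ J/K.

18.0 kΩ

Johnson–Nyquist: V_n = √(4kTRB) ⇒ R = V_n² / (4kTB)
4kTB = 4 × 1.38×10⁻²³ × 290 × 5.04×10⁴ = 8.07×10⁻¹⁶
R = (3.81×10⁻⁶)² / 8.07×10⁻¹⁶ = 1.80×10⁴ Ω = 18.0 kΩ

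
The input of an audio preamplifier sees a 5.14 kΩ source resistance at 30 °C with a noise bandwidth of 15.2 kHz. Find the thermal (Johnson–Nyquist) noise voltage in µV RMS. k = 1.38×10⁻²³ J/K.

T = 30 °C + 273.15 = 303.15 K
V_n = √(4kTRB)
4kTRB = 4 × 1.38×10⁻²³ × 303.15 × 5.14×10³ × 1.52×10⁴ = 1.31×10⁻¹² V²
V_n = √(1.31×10⁻¹²) = 1.14×10⁻⁶ V = 1.14 µV

1.14 µV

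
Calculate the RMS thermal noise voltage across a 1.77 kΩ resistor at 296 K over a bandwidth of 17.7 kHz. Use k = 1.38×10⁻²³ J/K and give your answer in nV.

V_n = √(4kTRB)
4kTRB = 4 × 1.38×10⁻²³ × 296 × 1.77×10³ × 1.77×10⁴ = 5.12×10⁻¹³ V²
V_n = √(5.12×10⁻¹³) = 7.15×10⁻⁷ V = 715 nV

715 nV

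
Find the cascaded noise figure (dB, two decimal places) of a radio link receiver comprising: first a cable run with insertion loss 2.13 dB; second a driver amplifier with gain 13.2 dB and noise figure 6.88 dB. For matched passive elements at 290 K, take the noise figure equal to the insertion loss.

Convert to linear (a loss of L dB is a gain of −L dB): F_i = 10^(NF_i/10), G_i = 10^(G_i,dB/10)
  Stage 1: F_1 = 10^(2.13/10) = 1.633, G_1 = 10^(−2.13/10) = 0.6124
  Stage 2: F_2 = 10^(6.88/10) = 4.875, G_2 = 10^(13.2/10) = 20.89
Friis cascade:
  F = 1.633 + (4.875 − 1)/0.6124 = 7.962
NF = 10 log₁₀(7.962) = 9.01 dB

9.01 dB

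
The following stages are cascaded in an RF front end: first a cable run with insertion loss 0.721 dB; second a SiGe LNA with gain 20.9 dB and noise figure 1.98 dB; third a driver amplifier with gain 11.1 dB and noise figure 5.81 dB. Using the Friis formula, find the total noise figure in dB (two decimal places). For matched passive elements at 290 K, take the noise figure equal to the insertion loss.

Convert to linear (a loss of L dB is a gain of −L dB): F_i = 10^(NF_i/10), G_i = 10^(G_i,dB/10)
  Stage 1: F_1 = 10^(0.721/10) = 1.181, G_1 = 10^(−0.721/10) = 0.8470
  Stage 2: F_2 = 10^(1.98/10) = 1.578, G_2 = 10^(20.9/10) = 123.0
  Stage 3: F_3 = 10^(5.81/10) = 3.811, G_3 = 10^(11.1/10) = 12.88
Friis cascade:
  F = 1.181 + (1.578 − 1)/0.8470 + (3.811 − 1)/104.2 = 1.889
NF = 10 log₁₀(1.889) = 2.76 dB

2.76 dB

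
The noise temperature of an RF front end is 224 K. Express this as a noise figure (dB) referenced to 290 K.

2.49 dB

F = 1 + T_e/T₀ = 1 + 224/290 = 1.77241
NF = 10 log₁₀(1.77241) = 2.49 dB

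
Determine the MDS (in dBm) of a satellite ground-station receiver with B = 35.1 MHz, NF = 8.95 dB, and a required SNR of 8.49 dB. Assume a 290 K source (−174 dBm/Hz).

Sensitivity = −174 + 10 log₁₀(B) + NF + SNR_min
= −174 + 75.45 + 8.95 + 8.49
= −81.11 dBm → −81.1 dBm

−81.1 dBm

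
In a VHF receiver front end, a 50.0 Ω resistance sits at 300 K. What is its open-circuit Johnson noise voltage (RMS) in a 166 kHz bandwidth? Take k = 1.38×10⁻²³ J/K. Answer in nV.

V_n = √(4kTRB)
4kTRB = 4 × 1.38×10⁻²³ × 300 × 5.00×10¹ × 1.66×10⁵ = 1.37×10⁻¹³ V²
V_n = √(1.37×10⁻¹³) = 3.71×10⁻⁷ V = 371 nV

371 nV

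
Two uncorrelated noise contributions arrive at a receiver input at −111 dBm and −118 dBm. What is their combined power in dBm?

Convert to linear, add, convert back:
P₁ = 7.94×10⁻¹⁵ W, P₂ = 1.58×10⁻¹⁵ W
P_tot = 9.53×10⁻¹⁵ W → 10 log₁₀(P_tot / 10⁻³) = −110.2 dBm

−110.2 dBm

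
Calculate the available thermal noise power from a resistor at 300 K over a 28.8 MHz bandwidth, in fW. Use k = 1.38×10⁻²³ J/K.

119 fW

P_n = kTB = 1.38×10⁻²³ × 300 × 2.88×10⁷ = 1.19×10⁻¹³ W = 119 fW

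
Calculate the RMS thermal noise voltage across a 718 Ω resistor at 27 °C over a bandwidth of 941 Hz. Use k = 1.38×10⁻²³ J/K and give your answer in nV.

106 nV

T = 27 °C + 273.15 = 300.15 K
V_n = √(4kTRB)
4kTRB = 4 × 1.38×10⁻²³ × 300.15 × 7.18×10² × 9.41×10² = 1.12×10⁻¹⁴ V²
V_n = √(1.12×10⁻¹⁴) = 1.06×10⁻⁷ V = 106 nV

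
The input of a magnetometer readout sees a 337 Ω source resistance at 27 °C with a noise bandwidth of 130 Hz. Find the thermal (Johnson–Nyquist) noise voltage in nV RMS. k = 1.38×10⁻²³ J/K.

T = 27 °C + 273.15 = 300.15 K
V_n = √(4kTRB)
4kTRB = 4 × 1.38×10⁻²³ × 300.15 × 3.37×10² × 1.30×10² = 7.26×10⁻¹⁶ V²
V_n = √(7.26×10⁻¹⁶) = 2.69×10⁻⁸ V = 26.9 nV

26.9 nV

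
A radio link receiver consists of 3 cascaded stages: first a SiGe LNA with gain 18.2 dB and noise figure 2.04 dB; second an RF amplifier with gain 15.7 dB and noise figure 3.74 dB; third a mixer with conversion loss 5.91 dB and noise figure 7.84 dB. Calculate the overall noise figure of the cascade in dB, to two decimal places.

2.10 dB

Convert to linear (a loss of L dB is a gain of −L dB): F_i = 10^(NF_i/10), G_i = 10^(G_i,dB/10)
  Stage 1: F_1 = 10^(2.04/10) = 1.600, G_1 = 10^(18.2/10) = 66.07
  Stage 2: F_2 = 10^(3.74/10) = 2.366, G_2 = 10^(15.7/10) = 37.15
  Stage 3: F_3 = 10^(7.84/10) = 6.081, G_3 = 10^(−5.91/10) = 0.2564
Friis cascade:
  F = 1.600 + (2.366 − 1)/66.07 + (6.081 − 1)/2455 = 1.622
NF = 10 log₁₀(1.622) = 2.10 dB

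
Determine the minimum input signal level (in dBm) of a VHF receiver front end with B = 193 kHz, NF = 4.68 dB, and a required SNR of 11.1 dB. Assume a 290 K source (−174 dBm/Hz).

Sensitivity = −174 + 10 log₁₀(B) + NF + SNR_min
= −174 + 52.86 + 4.68 + 11.1
= −105.36 dBm → −105.4 dBm

−105.4 dBm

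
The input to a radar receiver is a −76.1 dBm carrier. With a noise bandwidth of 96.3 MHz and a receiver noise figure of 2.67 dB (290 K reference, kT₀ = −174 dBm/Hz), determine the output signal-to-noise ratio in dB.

Noise floor: N = −174 + 10 log₁₀(B) + NF
10 log₁₀(9.63×10⁷) = 79.84 dB
N = −174 + 79.84 + 2.67 = −91.49 dBm
SNR = P_sig − N = −76.1 − (−91.49) = 15.39 dB → 15.4 dB

15.4 dB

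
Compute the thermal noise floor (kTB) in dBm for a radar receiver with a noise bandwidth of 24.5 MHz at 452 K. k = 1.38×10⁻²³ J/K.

P_n = kTB = 1.38×10⁻²³ × 452 × 2.45×10⁷ = 1.53×10⁻¹³ W
In dBm: 10 log₁₀(1.53×10⁻¹³ / 10⁻³) = −98.2 dBm

−98.2 dBm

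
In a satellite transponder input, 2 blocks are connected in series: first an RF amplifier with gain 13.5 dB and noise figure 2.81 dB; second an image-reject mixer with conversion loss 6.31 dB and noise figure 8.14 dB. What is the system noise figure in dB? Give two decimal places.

Convert to linear (a loss of L dB is a gain of −L dB): F_i = 10^(NF_i/10), G_i = 10^(G_i,dB/10)
  Stage 1: F_1 = 10^(2.81/10) = 1.910, G_1 = 10^(13.5/10) = 22.39
  Stage 2: F_2 = 10^(8.14/10) = 6.516, G_2 = 10^(−6.31/10) = 0.2339
Friis cascade:
  F = 1.910 + (6.516 − 1)/22.39 = 2.156
NF = 10 log₁₀(2.156) = 3.34 dB

3.34 dB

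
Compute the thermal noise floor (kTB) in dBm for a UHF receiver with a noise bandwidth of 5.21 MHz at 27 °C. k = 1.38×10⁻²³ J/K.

−106.7 dBm

T = 27 °C + 273.15 = 300.15 K
P_n = kTB = 1.38×10⁻²³ × 300.15 × 5.21×10⁶ = 2.16×10⁻¹⁴ W
In dBm: 10 log₁₀(2.16×10⁻¹⁴ / 10⁻³) = −106.7 dBm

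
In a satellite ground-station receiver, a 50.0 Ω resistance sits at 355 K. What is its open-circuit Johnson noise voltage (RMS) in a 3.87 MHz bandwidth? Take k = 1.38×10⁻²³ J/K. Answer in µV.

1.95 µV

V_n = √(4kTRB)
4kTRB = 4 × 1.38×10⁻²³ × 355 × 5.00×10¹ × 3.87×10⁶ = 3.79×10⁻¹² V²
V_n = √(3.79×10⁻¹²) = 1.95×10⁻⁶ V = 1.95 µV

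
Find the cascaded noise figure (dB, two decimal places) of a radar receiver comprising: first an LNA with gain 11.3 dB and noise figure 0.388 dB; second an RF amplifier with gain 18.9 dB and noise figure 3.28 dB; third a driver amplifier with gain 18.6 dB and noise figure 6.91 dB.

Convert to linear (a loss of L dB is a gain of −L dB): F_i = 10^(NF_i/10), G_i = 10^(G_i,dB/10)
  Stage 1: F_1 = 10^(0.388/10) = 1.093, G_1 = 10^(11.3/10) = 13.49
  Stage 2: F_2 = 10^(3.28/10) = 2.128, G_2 = 10^(18.9/10) = 77.62
  Stage 3: F_3 = 10^(6.91/10) = 4.909, G_3 = 10^(18.6/10) = 72.44
Friis cascade:
  F = 1.093 + (2.128 − 1)/13.49 + (4.909 − 1)/1047 = 1.181
NF = 10 log₁₀(1.181) = 0.72 dB

0.72 dB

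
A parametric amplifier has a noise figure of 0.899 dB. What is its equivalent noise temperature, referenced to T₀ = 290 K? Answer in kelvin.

F = 10^(0.899/10) = 1.22999
T_e = (F − 1)·T₀ = (1.22999 − 1) × 290 = 66.7 K

66.7 K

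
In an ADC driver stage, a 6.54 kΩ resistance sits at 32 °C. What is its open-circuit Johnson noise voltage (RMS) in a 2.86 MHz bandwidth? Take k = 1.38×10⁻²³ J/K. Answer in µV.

T = 32 °C + 273.15 = 305.15 K
V_n = √(4kTRB)
4kTRB = 4 × 1.38×10⁻²³ × 305.15 × 6.54×10³ × 2.86×10⁶ = 3.15×10⁻¹⁰ V²
V_n = √(3.15×10⁻¹⁰) = 1.77×10⁻⁵ V = 17.7 µV

17.7 µV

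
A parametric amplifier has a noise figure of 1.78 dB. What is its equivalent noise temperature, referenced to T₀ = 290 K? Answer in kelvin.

F = 10^(1.78/10) = 1.50661
T_e = (F − 1)·T₀ = (1.50661 − 1) × 290 = 147 K

147 K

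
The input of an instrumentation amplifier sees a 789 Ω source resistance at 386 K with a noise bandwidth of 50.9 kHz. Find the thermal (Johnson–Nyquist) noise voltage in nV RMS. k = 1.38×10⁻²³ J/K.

925 nV

V_n = √(4kTRB)
4kTRB = 4 × 1.38×10⁻²³ × 386 × 7.89×10² × 5.09×10⁴ = 8.56×10⁻¹³ V²
V_n = √(8.56×10⁻¹³) = 9.25×10⁻⁷ V = 925 nV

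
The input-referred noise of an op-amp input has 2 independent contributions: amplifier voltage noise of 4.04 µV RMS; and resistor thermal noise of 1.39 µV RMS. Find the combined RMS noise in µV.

Uncorrelated sources add in power (mean-square): V_tot = √(ΣV_i²)
V_tot = √[(4.04×10⁻⁶)² + (1.39×10⁻⁶)²] = 4.27×10⁻⁶ V = 4.27 µV

4.27 µV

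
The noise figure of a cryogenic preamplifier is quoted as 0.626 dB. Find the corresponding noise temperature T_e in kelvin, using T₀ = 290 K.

45.0 K

F = 10^(0.626/10) = 1.15505
T_e = (F − 1)·T₀ = (1.15505 − 1) × 290 = 45.0 K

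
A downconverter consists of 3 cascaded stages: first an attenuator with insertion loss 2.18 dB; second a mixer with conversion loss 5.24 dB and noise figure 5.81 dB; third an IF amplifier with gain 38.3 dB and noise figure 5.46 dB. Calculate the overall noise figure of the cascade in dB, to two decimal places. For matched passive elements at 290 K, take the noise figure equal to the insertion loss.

Convert to linear (a loss of L dB is a gain of −L dB): F_i = 10^(NF_i/10), G_i = 10^(G_i,dB/10)
  Stage 1: F_1 = 10^(2.18/10) = 1.652, G_1 = 10^(−2.18/10) = 0.6053
  Stage 2: F_2 = 10^(5.81/10) = 3.811, G_2 = 10^(−5.24/10) = 0.2992
  Stage 3: F_3 = 10^(5.46/10) = 3.516, G_3 = 10^(38.3/10) = 6761
Friis cascade:
  F = 1.652 + (3.811 − 1)/0.6053 + (3.516 − 1)/0.1811 = 20.18
NF = 10 log₁₀(20.18) = 13.05 dB

13.05 dB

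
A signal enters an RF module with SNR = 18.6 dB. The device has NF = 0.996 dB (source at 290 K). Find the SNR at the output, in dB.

By definition F = SNR_in/SNR_out, so in dB: SNR_out = SNR_in − NF
SNR_out = 18.6 − 0.996 = 17.604 dB

17.604 dB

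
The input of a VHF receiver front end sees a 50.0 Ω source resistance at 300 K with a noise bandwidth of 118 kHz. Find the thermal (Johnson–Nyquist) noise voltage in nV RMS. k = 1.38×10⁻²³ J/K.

V_n = √(4kTRB)
4kTRB = 4 × 1.38×10⁻²³ × 300 × 5.00×10¹ × 1.18×10⁵ = 9.77×10⁻¹⁴ V²
V_n = √(9.77×10⁻¹⁴) = 3.13×10⁻⁷ V = 313 nV

313 nV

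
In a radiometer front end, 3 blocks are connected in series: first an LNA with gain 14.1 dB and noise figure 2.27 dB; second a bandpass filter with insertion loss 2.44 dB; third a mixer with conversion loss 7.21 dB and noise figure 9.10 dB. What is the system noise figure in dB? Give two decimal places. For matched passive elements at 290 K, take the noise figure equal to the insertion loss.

3.43 dB

Convert to linear (a loss of L dB is a gain of −L dB): F_i = 10^(NF_i/10), G_i = 10^(G_i,dB/10)
  Stage 1: F_1 = 10^(2.27/10) = 1.687, G_1 = 10^(14.1/10) = 25.70
  Stage 2: F_2 = 10^(2.44/10) = 1.754, G_2 = 10^(−2.44/10) = 0.5702
  Stage 3: F_3 = 10^(9.10/10) = 8.128, G_3 = 10^(−7.21/10) = 0.1901
Friis cascade:
  F = 1.687 + (1.754 − 1)/25.70 + (8.128 − 1)/14.66 = 2.202
NF = 10 log₁₀(2.202) = 3.43 dB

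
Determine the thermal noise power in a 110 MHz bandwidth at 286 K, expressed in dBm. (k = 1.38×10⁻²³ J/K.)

−93.6 dBm

P_n = kTB = 1.38×10⁻²³ × 286 × 1.10×10⁸ = 4.34×10⁻¹³ W
In dBm: 10 log₁₀(4.34×10⁻¹³ / 10⁻³) = −93.6 dBm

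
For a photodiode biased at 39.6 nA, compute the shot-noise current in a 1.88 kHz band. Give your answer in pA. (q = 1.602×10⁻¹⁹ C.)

4.88 pA

I_n = √(2qI·B)
2qI·B = 2 × 1.602×10⁻¹⁹ × 3.96×10⁻⁸ × 1.88×10³ = 2.39×10⁻²³ A²
I_n = √(2.39×10⁻²³) = 4.88×10⁻¹² A = 4.88 pA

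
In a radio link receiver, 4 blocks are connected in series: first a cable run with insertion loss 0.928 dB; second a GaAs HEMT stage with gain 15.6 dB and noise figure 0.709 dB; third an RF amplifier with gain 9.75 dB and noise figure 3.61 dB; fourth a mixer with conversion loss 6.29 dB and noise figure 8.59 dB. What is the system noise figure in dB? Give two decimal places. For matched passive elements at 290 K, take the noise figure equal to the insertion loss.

Convert to linear (a loss of L dB is a gain of −L dB): F_i = 10^(NF_i/10), G_i = 10^(G_i,dB/10)
  Stage 1: F_1 = 10^(0.928/10) = 1.238, G_1 = 10^(−0.928/10) = 0.8076
  Stage 2: F_2 = 10^(0.709/10) = 1.177, G_2 = 10^(15.6/10) = 36.31
  Stage 3: F_3 = 10^(3.61/10) = 2.296, G_3 = 10^(9.75/10) = 9.441
  Stage 4: F_4 = 10^(8.59/10) = 7.228, G_4 = 10^(−6.29/10) = 0.2350
Friis cascade:
  F = 1.238 + (1.177 − 1)/0.8076 + (2.296 − 1)/29.32 + (7.228 − 1)/276.8 = 1.525
NF = 10 log₁₀(1.525) = 1.83 dB

1.83 dB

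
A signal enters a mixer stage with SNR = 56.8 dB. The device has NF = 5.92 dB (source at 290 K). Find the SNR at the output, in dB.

50.88 dB

By definition F = SNR_in/SNR_out, so in dB: SNR_out = SNR_in − NF
SNR_out = 56.8 − 5.92 = 50.88 dB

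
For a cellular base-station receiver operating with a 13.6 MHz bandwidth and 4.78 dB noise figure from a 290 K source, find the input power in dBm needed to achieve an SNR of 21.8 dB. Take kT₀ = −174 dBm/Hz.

−76.1 dBm

Sensitivity = −174 + 10 log₁₀(B) + NF + SNR_min
= −174 + 71.34 + 4.78 + 21.8
= −76.08 dBm → −76.1 dBm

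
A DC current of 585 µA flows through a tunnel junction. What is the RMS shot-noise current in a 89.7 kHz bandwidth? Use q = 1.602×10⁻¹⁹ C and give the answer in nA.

4.10 nA

I_n = √(2qI·B)
2qI·B = 2 × 1.602×10⁻¹⁹ × 5.85×10⁻⁴ × 8.97×10⁴ = 1.68×10⁻¹⁷ A²
I_n = √(1.68×10⁻¹⁷) = 4.10×10⁻⁹ A = 4.10 nA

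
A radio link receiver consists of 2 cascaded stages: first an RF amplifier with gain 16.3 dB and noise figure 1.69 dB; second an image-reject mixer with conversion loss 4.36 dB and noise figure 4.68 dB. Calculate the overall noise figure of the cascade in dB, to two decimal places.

1.82 dB

Convert to linear (a loss of L dB is a gain of −L dB): F_i = 10^(NF_i/10), G_i = 10^(G_i,dB/10)
  Stage 1: F_1 = 10^(1.69/10) = 1.476, G_1 = 10^(16.3/10) = 42.66
  Stage 2: F_2 = 10^(4.68/10) = 2.938, G_2 = 10^(−4.36/10) = 0.3664
Friis cascade:
  F = 1.476 + (2.938 − 1)/42.66 = 1.521
NF = 10 log₁₀(1.521) = 1.82 dB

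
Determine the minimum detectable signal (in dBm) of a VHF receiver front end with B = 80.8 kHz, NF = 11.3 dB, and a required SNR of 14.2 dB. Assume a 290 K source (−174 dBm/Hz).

Sensitivity = −174 + 10 log₁₀(B) + NF + SNR_min
= −174 + 49.07 + 11.3 + 14.2
= −99.43 dBm → −99.4 dBm

−99.4 dBm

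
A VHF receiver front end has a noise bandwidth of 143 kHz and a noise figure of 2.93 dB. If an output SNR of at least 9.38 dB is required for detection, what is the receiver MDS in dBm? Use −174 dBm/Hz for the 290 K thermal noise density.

−110.1 dBm

Sensitivity = −174 + 10 log₁₀(B) + NF + SNR_min
= −174 + 51.55 + 2.93 + 9.38
= −110.14 dBm → −110.1 dBm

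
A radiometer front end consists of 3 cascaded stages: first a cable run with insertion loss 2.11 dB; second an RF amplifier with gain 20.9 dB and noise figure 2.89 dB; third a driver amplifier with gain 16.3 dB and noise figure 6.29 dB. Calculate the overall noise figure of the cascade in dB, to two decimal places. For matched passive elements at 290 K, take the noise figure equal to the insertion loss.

5.06 dB

Convert to linear (a loss of L dB is a gain of −L dB): F_i = 10^(NF_i/10), G_i = 10^(G_i,dB/10)
  Stage 1: F_1 = 10^(2.11/10) = 1.626, G_1 = 10^(−2.11/10) = 0.6152
  Stage 2: F_2 = 10^(2.89/10) = 1.945, G_2 = 10^(20.9/10) = 123.0
  Stage 3: F_3 = 10^(6.29/10) = 4.256, G_3 = 10^(16.3/10) = 42.66
Friis cascade:
  F = 1.626 + (1.945 − 1)/0.6152 + (4.256 − 1)/75.68 = 3.205
NF = 10 log₁₀(3.205) = 5.06 dB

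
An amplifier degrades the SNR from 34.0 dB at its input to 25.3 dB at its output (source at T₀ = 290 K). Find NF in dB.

NF (dB) = SNR_in(dB) − SNR_out(dB) when the source is at T₀
NF = 34.0 − 25.3 = 8.7 dB

8.7 dB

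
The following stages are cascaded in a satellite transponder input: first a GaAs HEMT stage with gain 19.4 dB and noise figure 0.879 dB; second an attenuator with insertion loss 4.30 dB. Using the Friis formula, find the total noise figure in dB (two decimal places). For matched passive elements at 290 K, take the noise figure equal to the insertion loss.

0.95 dB

Convert to linear (a loss of L dB is a gain of −L dB): F_i = 10^(NF_i/10), G_i = 10^(G_i,dB/10)
  Stage 1: F_1 = 10^(0.879/10) = 1.224, G_1 = 10^(19.4/10) = 87.10
  Stage 2: F_2 = 10^(4.30/10) = 2.692, G_2 = 10^(−4.30/10) = 0.3715
Friis cascade:
  F = 1.224 + (2.692 − 1)/87.10 = 1.244
NF = 10 log₁₀(1.244) = 0.95 dB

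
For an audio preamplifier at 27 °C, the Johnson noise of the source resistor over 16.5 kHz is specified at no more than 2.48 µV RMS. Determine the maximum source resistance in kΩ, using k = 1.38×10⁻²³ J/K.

22.5 kΩ

T = 27 °C + 273.15 = 300.15 K
Johnson–Nyquist: V_n = √(4kTRB) ⇒ R = V_n² / (4kTB)
4kTB = 4 × 1.38×10⁻²³ × 300.15 × 1.65×10⁴ = 2.73×10⁻¹⁶
R = (2.48×10⁻⁶)² / 2.73×10⁻¹⁶ = 2.25×10⁴ Ω = 22.5 kΩ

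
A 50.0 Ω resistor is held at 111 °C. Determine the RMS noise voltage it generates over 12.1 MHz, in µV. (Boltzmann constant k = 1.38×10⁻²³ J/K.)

3.58 µV

T = 111 °C + 273.15 = 384.15 K
V_n = √(4kTRB)
4kTRB = 4 × 1.38×10⁻²³ × 384.15 × 5.00×10¹ × 1.21×10⁷ = 1.28×10⁻¹¹ V²
V_n = √(1.28×10⁻¹¹) = 3.58×10⁻⁶ V = 3.58 µV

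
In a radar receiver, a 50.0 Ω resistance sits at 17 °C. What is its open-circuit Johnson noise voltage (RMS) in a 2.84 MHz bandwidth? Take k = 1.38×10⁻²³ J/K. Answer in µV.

T = 17 °C + 273.15 = 290.15 K
V_n = √(4kTRB)
4kTRB = 4 × 1.38×10⁻²³ × 290.15 × 5.00×10¹ × 2.84×10⁶ = 2.27×10⁻¹² V²
V_n = √(2.27×10⁻¹²) = 1.51×10⁻⁶ V = 1.51 µV

1.51 µV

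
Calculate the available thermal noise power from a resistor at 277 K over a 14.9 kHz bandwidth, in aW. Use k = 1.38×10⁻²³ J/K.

57.0 aW

P_n = kTB = 1.38×10⁻²³ × 277 × 1.49×10⁴ = 5.70×10⁻¹⁷ W = 57.0 aW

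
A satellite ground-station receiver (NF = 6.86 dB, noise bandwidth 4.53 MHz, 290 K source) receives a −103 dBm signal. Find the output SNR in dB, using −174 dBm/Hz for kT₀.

−2.4 dB

Noise floor: N = −174 + 10 log₁₀(B) + NF
10 log₁₀(4.53×10⁶) = 66.56 dB
N = −174 + 66.56 + 6.86 = −100.58 dBm
SNR = P_sig − N = −103 − (−100.58) = −2.42 dB → −2.4 dB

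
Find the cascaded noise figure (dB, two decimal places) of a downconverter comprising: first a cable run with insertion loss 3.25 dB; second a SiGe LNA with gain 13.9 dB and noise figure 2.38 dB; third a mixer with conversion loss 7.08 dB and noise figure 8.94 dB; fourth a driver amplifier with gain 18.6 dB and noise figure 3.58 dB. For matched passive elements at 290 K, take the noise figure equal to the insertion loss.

Convert to linear (a loss of L dB is a gain of −L dB): F_i = 10^(NF_i/10), G_i = 10^(G_i,dB/10)
  Stage 1: F_1 = 10^(3.25/10) = 2.113, G_1 = 10^(−3.25/10) = 0.4732
  Stage 2: F_2 = 10^(2.38/10) = 1.730, G_2 = 10^(13.9/10) = 24.55
  Stage 3: F_3 = 10^(8.94/10) = 7.834, G_3 = 10^(−7.08/10) = 0.1959
  Stage 4: F_4 = 10^(3.58/10) = 2.280, G_4 = 10^(18.6/10) = 72.44
Friis cascade:
  F = 2.113 + (1.730 − 1)/0.4732 + (7.834 − 1)/11.61 + (2.280 − 1)/2.275 = 4.807
NF = 10 log₁₀(4.807) = 6.82 dB

6.82 dB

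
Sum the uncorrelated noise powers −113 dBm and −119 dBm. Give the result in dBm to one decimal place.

−112.0 dBm

Convert to linear, add, convert back:
P₁ = 5.01×10⁻¹⁵ W, P₂ = 1.26×10⁻¹⁵ W
P_tot = 6.27×10⁻¹⁵ W → 10 log₁₀(P_tot / 10⁻³) = −112.0 dBm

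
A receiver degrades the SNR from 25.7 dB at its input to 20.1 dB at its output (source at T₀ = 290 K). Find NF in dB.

5.6 dB

NF (dB) = SNR_in(dB) − SNR_out(dB) when the source is at T₀
NF = 25.7 − 20.1 = 5.6 dB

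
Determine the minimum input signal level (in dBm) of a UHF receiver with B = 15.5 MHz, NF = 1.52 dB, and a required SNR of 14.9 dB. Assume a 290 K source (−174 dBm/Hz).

−85.7 dBm

Sensitivity = −174 + 10 log₁₀(B) + NF + SNR_min
= −174 + 71.9 + 1.52 + 14.9
= −85.68 dBm → −85.7 dBm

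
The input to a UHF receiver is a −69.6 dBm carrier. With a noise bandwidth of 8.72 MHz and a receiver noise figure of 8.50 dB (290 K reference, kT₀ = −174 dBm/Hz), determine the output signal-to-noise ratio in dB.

26.5 dB

Noise floor: N = −174 + 10 log₁₀(B) + NF
10 log₁₀(8.72×10⁶) = 69.41 dB
N = −174 + 69.41 + 8.50 = −96.09 dBm
SNR = P_sig − N = −69.6 − (−96.09) = 26.49 dB → 26.5 dB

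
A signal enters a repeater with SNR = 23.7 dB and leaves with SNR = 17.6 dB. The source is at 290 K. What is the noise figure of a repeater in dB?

NF (dB) = SNR_in(dB) − SNR_out(dB) when the source is at T₀
NF = 23.7 − 17.6 = 6.1 dB

6.1 dB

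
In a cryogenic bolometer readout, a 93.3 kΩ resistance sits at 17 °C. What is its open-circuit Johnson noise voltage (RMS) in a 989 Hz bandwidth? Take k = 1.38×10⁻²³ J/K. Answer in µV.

1.22 µV

T = 17 °C + 273.15 = 290.15 K
V_n = √(4kTRB)
4kTRB = 4 × 1.38×10⁻²³ × 290.15 × 9.33×10⁴ × 9.89×10² = 1.48×10⁻¹² V²
V_n = √(1.48×10⁻¹²) = 1.22×10⁻⁶ V = 1.22 µV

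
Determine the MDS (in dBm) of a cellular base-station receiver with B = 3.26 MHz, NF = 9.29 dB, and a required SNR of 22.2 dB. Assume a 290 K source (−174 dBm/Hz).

Sensitivity = −174 + 10 log₁₀(B) + NF + SNR_min
= −174 + 65.13 + 9.29 + 22.2
= −77.38 dBm → −77.4 dBm

−77.4 dBm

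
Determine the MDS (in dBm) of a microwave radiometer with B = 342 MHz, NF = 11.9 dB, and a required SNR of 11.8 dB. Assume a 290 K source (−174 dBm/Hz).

Sensitivity = −174 + 10 log₁₀(B) + NF + SNR_min
= −174 + 85.34 + 11.9 + 11.8
= −64.96 dBm → −65.0 dBm

−65.0 dBm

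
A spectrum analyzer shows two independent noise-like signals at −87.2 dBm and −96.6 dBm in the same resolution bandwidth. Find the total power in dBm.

Convert to linear, add, convert back:
P₁ = 1.91×10⁻¹² W, P₂ = 2.19×10⁻¹³ W
P_tot = 2.12×10⁻¹² W → 10 log₁₀(P_tot / 10⁻³) = −86.7 dBm

−86.7 dBm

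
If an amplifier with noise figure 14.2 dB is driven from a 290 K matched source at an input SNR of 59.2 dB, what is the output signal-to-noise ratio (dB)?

45.0 dB

By definition F = SNR_in/SNR_out, so in dB: SNR_out = SNR_in − NF
SNR_out = 59.2 − 14.2 = 45.0 dB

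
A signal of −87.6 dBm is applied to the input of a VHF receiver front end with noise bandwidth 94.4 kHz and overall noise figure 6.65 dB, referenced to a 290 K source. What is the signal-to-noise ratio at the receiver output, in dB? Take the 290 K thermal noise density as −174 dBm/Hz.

Noise floor: N = −174 + 10 log₁₀(B) + NF
10 log₁₀(9.44×10⁴) = 49.75 dB
N = −174 + 49.75 + 6.65 = −117.60 dBm
SNR = P_sig − N = −87.6 − (−117.60) = 30.00 dB → 30.0 dB

30.0 dB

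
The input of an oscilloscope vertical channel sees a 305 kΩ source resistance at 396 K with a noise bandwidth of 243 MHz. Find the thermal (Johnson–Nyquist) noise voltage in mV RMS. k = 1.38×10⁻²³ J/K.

V_n = √(4kTRB)
4kTRB = 4 × 1.38×10⁻²³ × 396 × 3.05×10⁵ × 2.43×10⁸ = 1.62×10⁻⁶ V²
V_n = √(1.62×10⁻⁶) = 1.27×10⁻³ V = 1.27 mV

1.27 mV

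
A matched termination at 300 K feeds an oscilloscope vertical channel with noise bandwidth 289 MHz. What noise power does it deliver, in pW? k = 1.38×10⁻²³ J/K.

1.20 pW

P_n = kTB = 1.38×10⁻²³ × 300 × 2.89×10⁸ = 1.20×10⁻¹² W = 1.20 pW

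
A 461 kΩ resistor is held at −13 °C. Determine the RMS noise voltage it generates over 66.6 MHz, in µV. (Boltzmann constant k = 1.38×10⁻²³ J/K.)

T = −13 °C + 273.15 = 260.15 K
V_n = √(4kTRB)
4kTRB = 4 × 1.38×10⁻²³ × 260.15 × 4.61×10⁵ × 6.66×10⁷ = 4.41×10⁻⁷ V²
V_n = √(4.41×10⁻⁷) = 6.64×10⁻⁴ V = 664 µV

664 µV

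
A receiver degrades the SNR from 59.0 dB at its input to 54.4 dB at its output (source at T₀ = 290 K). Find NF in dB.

NF (dB) = SNR_in(dB) − SNR_out(dB) when the source is at T₀
NF = 59.0 − 54.4 = 4.6 dB

4.6 dB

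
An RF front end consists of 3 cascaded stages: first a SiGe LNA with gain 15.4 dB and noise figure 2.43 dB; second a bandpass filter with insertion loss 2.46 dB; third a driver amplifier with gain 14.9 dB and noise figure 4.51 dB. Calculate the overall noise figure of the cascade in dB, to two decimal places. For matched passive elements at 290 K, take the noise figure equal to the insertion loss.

2.71 dB

Convert to linear (a loss of L dB is a gain of −L dB): F_i = 10^(NF_i/10), G_i = 10^(G_i,dB/10)
  Stage 1: F_1 = 10^(2.43/10) = 1.750, G_1 = 10^(15.4/10) = 34.67
  Stage 2: F_2 = 10^(2.46/10) = 1.762, G_2 = 10^(−2.46/10) = 0.5675
  Stage 3: F_3 = 10^(4.51/10) = 2.825, G_3 = 10^(14.9/10) = 30.90
Friis cascade:
  F = 1.750 + (1.762 − 1)/34.67 + (2.825 − 1)/19.68 = 1.865
NF = 10 log₁₀(1.865) = 2.71 dB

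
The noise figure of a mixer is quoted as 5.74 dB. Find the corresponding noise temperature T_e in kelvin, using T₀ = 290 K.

F = 10^(5.74/10) = 3.74973
T_e = (F − 1)·T₀ = (3.74973 − 1) × 290 = 797 K

797 K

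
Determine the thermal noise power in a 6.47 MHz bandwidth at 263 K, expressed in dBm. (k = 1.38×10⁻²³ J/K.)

−106.3 dBm

P_n = kTB = 1.38×10⁻²³ × 263 × 6.47×10⁶ = 2.35×10⁻¹⁴ W
In dBm: 10 log₁₀(2.35×10⁻¹⁴ / 10⁻³) = −106.3 dBm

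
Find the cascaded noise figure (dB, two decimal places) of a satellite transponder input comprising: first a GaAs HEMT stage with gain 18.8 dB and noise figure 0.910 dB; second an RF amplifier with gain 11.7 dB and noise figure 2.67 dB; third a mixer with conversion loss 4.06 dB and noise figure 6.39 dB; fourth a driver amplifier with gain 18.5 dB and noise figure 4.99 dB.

0.98 dB

Convert to linear (a loss of L dB is a gain of −L dB): F_i = 10^(NF_i/10), G_i = 10^(G_i,dB/10)
  Stage 1: F_1 = 10^(0.910/10) = 1.233, G_1 = 10^(18.8/10) = 75.86
  Stage 2: F_2 = 10^(2.67/10) = 1.849, G_2 = 10^(11.7/10) = 14.79
  Stage 3: F_3 = 10^(6.39/10) = 4.355, G_3 = 10^(−4.06/10) = 0.3926
  Stage 4: F_4 = 10^(4.99/10) = 3.155, G_4 = 10^(18.5/10) = 70.79
Friis cascade:
  F = 1.233 + (1.849 − 1)/75.86 + (4.355 − 1)/1122 + (3.155 − 1)/440.6 = 1.252
NF = 10 log₁₀(1.252) = 0.98 dB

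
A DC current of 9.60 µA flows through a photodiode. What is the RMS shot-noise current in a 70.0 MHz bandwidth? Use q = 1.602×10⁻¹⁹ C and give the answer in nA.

I_n = √(2qI·B)
2qI·B = 2 × 1.602×10⁻¹⁹ × 9.60×10⁻⁶ × 7.00×10⁷ = 2.15×10⁻¹⁶ A²
I_n = √(2.15×10⁻¹⁶) = 1.47×10⁻⁸ A = 14.7 nA

14.7 nA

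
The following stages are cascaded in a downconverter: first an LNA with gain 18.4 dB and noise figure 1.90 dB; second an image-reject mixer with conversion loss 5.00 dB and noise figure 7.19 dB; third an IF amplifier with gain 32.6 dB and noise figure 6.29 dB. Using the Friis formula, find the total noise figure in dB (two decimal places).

Convert to linear (a loss of L dB is a gain of −L dB): F_i = 10^(NF_i/10), G_i = 10^(G_i,dB/10)
  Stage 1: F_1 = 10^(1.90/10) = 1.549, G_1 = 10^(18.4/10) = 69.18
  Stage 2: F_2 = 10^(7.19/10) = 5.236, G_2 = 10^(−5.00/10) = 0.3162
  Stage 3: F_3 = 10^(6.29/10) = 4.256, G_3 = 10^(32.6/10) = 1820
Friis cascade:
  F = 1.549 + (5.236 − 1)/69.18 + (4.256 − 1)/21.88 = 1.759
NF = 10 log₁₀(1.759) = 2.45 dB

2.45 dB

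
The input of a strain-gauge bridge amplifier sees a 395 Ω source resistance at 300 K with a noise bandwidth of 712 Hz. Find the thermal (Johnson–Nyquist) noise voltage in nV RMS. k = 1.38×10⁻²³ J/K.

68.2 nV

V_n = √(4kTRB)
4kTRB = 4 × 1.38×10⁻²³ × 300 × 3.95×10² × 7.12×10² = 4.66×10⁻¹⁵ V²
V_n = √(4.66×10⁻¹⁵) = 6.82×10⁻⁸ V = 68.2 nV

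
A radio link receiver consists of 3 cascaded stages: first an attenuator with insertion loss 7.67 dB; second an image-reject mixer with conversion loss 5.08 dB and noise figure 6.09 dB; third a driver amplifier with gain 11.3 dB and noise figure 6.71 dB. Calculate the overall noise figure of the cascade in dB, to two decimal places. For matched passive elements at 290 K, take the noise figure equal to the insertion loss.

Convert to linear (a loss of L dB is a gain of −L dB): F_i = 10^(NF_i/10), G_i = 10^(G_i,dB/10)
  Stage 1: F_1 = 10^(7.67/10) = 5.848, G_1 = 10^(−7.67/10) = 0.1710
  Stage 2: F_2 = 10^(6.09/10) = 4.064, G_2 = 10^(−5.08/10) = 0.3105
  Stage 3: F_3 = 10^(6.71/10) = 4.688, G_3 = 10^(11.3/10) = 13.49
Friis cascade:
  F = 5.848 + (4.064 − 1)/0.1710 + (4.688 − 1)/0.05309 = 93.24
NF = 10 log₁₀(93.24) = 19.70 dB

19.70 dB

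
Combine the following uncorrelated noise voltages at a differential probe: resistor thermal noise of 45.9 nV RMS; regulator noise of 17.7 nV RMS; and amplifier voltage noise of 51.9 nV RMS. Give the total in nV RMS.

Uncorrelated sources add in power (mean-square): V_tot = √(ΣV_i²)
V_tot = √[(4.59×10⁻⁸)² + (1.77×10⁻⁸)² + (5.19×10⁻⁸)²] = 7.15×10⁻⁸ V = 71.5 nV

71.5 nV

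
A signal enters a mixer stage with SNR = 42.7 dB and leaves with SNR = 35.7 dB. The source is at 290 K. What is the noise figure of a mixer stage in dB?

7.0 dB

NF (dB) = SNR_in(dB) − SNR_out(dB) when the source is at T₀
NF = 42.7 − 35.7 = 7.0 dB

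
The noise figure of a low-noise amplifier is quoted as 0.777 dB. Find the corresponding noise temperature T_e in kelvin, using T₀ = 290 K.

56.8 K

F = 10^(0.777/10) = 1.19591
T_e = (F − 1)·T₀ = (1.19591 − 1) × 290 = 56.8 K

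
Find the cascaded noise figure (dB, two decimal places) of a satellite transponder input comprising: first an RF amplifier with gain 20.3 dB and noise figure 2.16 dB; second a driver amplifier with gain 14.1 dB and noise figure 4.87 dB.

Convert to linear (a loss of L dB is a gain of −L dB): F_i = 10^(NF_i/10), G_i = 10^(G_i,dB/10)
  Stage 1: F_1 = 10^(2.16/10) = 1.644, G_1 = 10^(20.3/10) = 107.2
  Stage 2: F_2 = 10^(4.87/10) = 3.069, G_2 = 10^(14.1/10) = 25.70
Friis cascade:
  F = 1.644 + (3.069 − 1)/107.2 = 1.664
NF = 10 log₁₀(1.664) = 2.21 dB

2.21 dB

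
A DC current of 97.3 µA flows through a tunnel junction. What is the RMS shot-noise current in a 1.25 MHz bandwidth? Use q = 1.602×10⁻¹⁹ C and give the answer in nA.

6.24 nA

I_n = √(2qI·B)
2qI·B = 2 × 1.602×10⁻¹⁹ × 9.73×10⁻⁵ × 1.25×10⁶ = 3.90×10⁻¹⁷ A²
I_n = √(3.90×10⁻¹⁷) = 6.24×10⁻⁹ A = 6.24 nA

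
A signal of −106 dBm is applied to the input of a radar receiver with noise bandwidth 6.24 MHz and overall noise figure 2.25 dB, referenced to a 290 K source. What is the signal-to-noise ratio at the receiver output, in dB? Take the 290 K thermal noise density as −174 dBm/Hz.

−2.2 dB

Noise floor: N = −174 + 10 log₁₀(B) + NF
10 log₁₀(6.24×10⁶) = 67.95 dB
N = −174 + 67.95 + 2.25 = −103.80 dBm
SNR = P_sig − N = −106 − (−103.80) = −2.20 dB → −2.2 dB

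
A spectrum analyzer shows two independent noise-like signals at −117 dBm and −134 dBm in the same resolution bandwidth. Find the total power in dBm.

Convert to linear, add, convert back:
P₁ = 2.00×10⁻¹⁵ W, P₂ = 3.98×10⁻¹⁷ W
P_tot = 2.04×10⁻¹⁵ W → 10 log₁₀(P_tot / 10⁻³) = −116.9 dBm

−116.9 dBm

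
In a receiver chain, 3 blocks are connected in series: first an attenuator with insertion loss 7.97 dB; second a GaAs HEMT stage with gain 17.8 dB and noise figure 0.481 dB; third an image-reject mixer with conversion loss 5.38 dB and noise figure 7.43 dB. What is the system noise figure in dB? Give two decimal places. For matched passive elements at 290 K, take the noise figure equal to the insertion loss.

8.73 dB

Convert to linear (a loss of L dB is a gain of −L dB): F_i = 10^(NF_i/10), G_i = 10^(G_i,dB/10)
  Stage 1: F_1 = 10^(7.97/10) = 6.266, G_1 = 10^(−7.97/10) = 0.1596
  Stage 2: F_2 = 10^(0.481/10) = 1.117, G_2 = 10^(17.8/10) = 60.26
  Stage 3: F_3 = 10^(7.43/10) = 5.534, G_3 = 10^(−5.38/10) = 0.2897
Friis cascade:
  F = 6.266 + (1.117 − 1)/0.1596 + (5.534 − 1)/9.616 = 7.471
NF = 10 log₁₀(7.471) = 8.73 dB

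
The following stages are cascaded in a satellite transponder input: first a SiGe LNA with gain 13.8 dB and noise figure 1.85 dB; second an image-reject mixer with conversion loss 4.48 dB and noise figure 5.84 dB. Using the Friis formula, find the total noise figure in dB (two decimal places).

Convert to linear (a loss of L dB is a gain of −L dB): F_i = 10^(NF_i/10), G_i = 10^(G_i,dB/10)
  Stage 1: F_1 = 10^(1.85/10) = 1.531, G_1 = 10^(13.8/10) = 23.99
  Stage 2: F_2 = 10^(5.84/10) = 3.837, G_2 = 10^(−4.48/10) = 0.3565
Friis cascade:
  F = 1.531 + (3.837 − 1)/23.99 = 1.649
NF = 10 log₁₀(1.649) = 2.17 dB

2.17 dB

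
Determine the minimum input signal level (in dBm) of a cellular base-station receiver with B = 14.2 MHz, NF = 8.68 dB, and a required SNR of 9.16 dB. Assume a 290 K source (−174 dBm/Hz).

Sensitivity = −174 + 10 log₁₀(B) + NF + SNR_min
= −174 + 71.52 + 8.68 + 9.16
= −84.64 dBm → −84.6 dBm

−84.6 dBm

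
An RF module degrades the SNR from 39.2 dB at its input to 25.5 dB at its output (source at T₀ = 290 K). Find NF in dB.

13.7 dB

NF (dB) = SNR_in(dB) − SNR_out(dB) when the source is at T₀
NF = 39.2 − 25.5 = 13.7 dB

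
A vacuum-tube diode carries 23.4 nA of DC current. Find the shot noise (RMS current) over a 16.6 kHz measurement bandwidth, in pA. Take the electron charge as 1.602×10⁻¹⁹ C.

11.2 pA

I_n = √(2qI·B)
2qI·B = 2 × 1.602×10⁻¹⁹ × 2.34×10⁻⁸ × 1.66×10⁴ = 1.24×10⁻²² A²
I_n = √(1.24×10⁻²²) = 1.12×10⁻¹¹ A = 11.2 pA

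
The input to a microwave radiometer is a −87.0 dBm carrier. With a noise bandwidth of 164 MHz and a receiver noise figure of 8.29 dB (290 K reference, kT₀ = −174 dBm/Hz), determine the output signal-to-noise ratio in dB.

−3.4 dB

Noise floor: N = −174 + 10 log₁₀(B) + NF
10 log₁₀(1.64×10⁸) = 82.15 dB
N = −174 + 82.15 + 8.29 = −83.56 dBm
SNR = P_sig − N = −87.0 − (−83.56) = −3.44 dB → −3.4 dB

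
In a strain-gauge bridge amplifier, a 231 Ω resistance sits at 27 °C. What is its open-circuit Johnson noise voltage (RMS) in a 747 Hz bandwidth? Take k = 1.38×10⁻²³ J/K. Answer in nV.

T = 27 °C + 273.15 = 300.15 K
V_n = √(4kTRB)
4kTRB = 4 × 1.38×10⁻²³ × 300.15 × 2.31×10² × 7.47×10² = 2.86×10⁻¹⁵ V²
V_n = √(2.86×10⁻¹⁵) = 5.35×10⁻⁸ V = 53.5 nV

53.5 nV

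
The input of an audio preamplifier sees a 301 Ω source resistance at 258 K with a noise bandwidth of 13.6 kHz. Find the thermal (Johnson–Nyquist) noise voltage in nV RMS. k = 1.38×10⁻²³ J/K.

V_n = √(4kTRB)
4kTRB = 4 × 1.38×10⁻²³ × 258 × 3.01×10² × 1.36×10⁴ = 5.83×10⁻¹⁴ V²
V_n = √(5.83×10⁻¹⁴) = 2.41×10⁻⁷ V = 241 nV

241 nV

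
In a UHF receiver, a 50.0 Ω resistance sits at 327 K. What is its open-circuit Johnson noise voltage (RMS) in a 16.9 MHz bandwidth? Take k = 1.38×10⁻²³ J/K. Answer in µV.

V_n = √(4kTRB)
4kTRB = 4 × 1.38×10⁻²³ × 327 × 5.00×10¹ × 1.69×10⁷ = 1.53×10⁻¹¹ V²
V_n = √(1.53×10⁻¹¹) = 3.91×10⁻⁶ V = 3.91 µV

3.91 µV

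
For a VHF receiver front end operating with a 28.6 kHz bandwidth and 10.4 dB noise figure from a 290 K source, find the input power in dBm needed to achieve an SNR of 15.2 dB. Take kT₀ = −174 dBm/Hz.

Sensitivity = −174 + 10 log₁₀(B) + NF + SNR_min
= −174 + 44.56 + 10.4 + 15.2
= −103.84 dBm → −103.8 dBm

−103.8 dBm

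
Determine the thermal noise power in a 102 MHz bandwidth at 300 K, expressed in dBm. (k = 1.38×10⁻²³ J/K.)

−93.7 dBm

P_n = kTB = 1.38×10⁻²³ × 300 × 1.02×10⁸ = 4.22×10⁻¹³ W
In dBm: 10 log₁₀(4.22×10⁻¹³ / 10⁻³) = −93.7 dBm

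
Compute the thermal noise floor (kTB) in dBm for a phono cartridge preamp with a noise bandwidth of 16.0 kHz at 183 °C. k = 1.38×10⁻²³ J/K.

T = 183 °C + 273.15 = 456.15 K
P_n = kTB = 1.38×10⁻²³ × 456.15 × 1.60×10⁴ = 1.01×10⁻¹⁶ W
In dBm: 10 log₁₀(1.01×10⁻¹⁶ / 10⁻³) = −130.0 dBm

−130.0 dBm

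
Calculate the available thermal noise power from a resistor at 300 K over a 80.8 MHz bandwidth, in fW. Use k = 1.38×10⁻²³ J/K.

335 fW

P_n = kTB = 1.38×10⁻²³ × 300 × 8.08×10⁷ = 3.35×10⁻¹³ W = 335 fW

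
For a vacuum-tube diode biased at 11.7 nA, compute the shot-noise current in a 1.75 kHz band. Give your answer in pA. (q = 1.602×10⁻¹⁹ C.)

I_n = √(2qI·B)
2qI·B = 2 × 1.602×10⁻¹⁹ × 1.17×10⁻⁸ × 1.75×10³ = 6.56×10⁻²⁴ A²
I_n = √(6.56×10⁻²⁴) = 2.56×10⁻¹² A = 2.56 pA

2.56 pA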